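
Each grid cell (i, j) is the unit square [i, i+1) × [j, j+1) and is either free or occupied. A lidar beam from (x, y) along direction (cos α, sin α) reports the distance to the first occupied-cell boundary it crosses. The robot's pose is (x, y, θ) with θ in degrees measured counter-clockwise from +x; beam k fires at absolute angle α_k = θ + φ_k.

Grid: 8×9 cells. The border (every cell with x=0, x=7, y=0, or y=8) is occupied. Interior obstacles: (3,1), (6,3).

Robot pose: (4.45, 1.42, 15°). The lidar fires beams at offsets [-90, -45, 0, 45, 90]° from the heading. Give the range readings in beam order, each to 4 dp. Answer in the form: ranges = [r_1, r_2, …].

beam 1: φ=-90°, α=285°
  direction (0.2588, -0.9659); cell (4,1); t to first gridline: x 2.1250, y 0.4348 (then +3.8637 / +1.0353)
    (4,0) via y @ 0.4348  # hit
  → r_1 = 0.4348
beam 2: φ=-45°, α=330°
  direction (0.8660, -0.5000); cell (4,1); t to first gridline: x 0.6351, y 0.8400 (then +1.1547 / +2.0000)
    (5,1) via x @ 0.6351
    (5,0) via y @ 0.8400  # hit
  → r_2 = 0.8400
beam 3: φ=0°, α=15°
  direction (0.9659, 0.2588); cell (4,1); t to first gridline: x 0.5694, y 2.2409 (then +1.0353 / +3.8637)
    (5,1) via x @ 0.5694
    (6,1) via x @ 1.6047
    (6,2) via y @ 2.2409
    (7,2) via x @ 2.6400  # hit
  → r_3 = 2.6400
beam 4: φ=45°, α=60°
  direction (0.5000, 0.8660); cell (4,1); t to first gridline: x 1.1000, y 0.6697 (then +2.0000 / +1.1547)
    (4,2) via y @ 0.6697
    (5,2) via x @ 1.1000
    (5,3) via y @ 1.8244
    (5,4) via y @ 2.9791
    (6,4) via x @ 3.1000
    (6,5) via y @ 4.1338
    (7,5) via x @ 5.1000  # hit
  → r_4 = 5.1000
beam 5: φ=90°, α=105°
  direction (-0.2588, 0.9659); cell (4,1); t to first gridline: x 1.7387, y 0.6005 (then +3.8637 / +1.0353)
    (4,2) via y @ 0.6005
    (4,3) via y @ 1.6357
    (3,3) via x @ 1.7387
    (3,4) via y @ 2.6710
    (3,5) via y @ 3.7063
    (3,6) via y @ 4.7416
    (2,6) via x @ 5.6024
    (2,7) via y @ 5.7768
    (2,8) via y @ 6.8121  # hit
  → r_5 = 6.8121

ranges = [0.4348, 0.8400, 2.6400, 5.1000, 6.8121]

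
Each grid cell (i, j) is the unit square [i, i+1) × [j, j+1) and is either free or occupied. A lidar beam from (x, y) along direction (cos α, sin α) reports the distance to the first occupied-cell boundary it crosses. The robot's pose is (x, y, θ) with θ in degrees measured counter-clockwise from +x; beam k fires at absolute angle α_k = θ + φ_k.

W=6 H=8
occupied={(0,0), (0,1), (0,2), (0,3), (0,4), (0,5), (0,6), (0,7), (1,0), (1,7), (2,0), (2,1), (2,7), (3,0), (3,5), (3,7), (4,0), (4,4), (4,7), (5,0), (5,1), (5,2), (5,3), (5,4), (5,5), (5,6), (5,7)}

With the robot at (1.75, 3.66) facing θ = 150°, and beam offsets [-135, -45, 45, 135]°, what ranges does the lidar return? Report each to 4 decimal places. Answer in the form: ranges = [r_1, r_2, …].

beam 1: φ=-135°, α=15°
  direction (0.9659, 0.2588); cell (1,3); t to first gridline: x 0.2588, y 1.3137 (then +1.0353 / +3.8637)
    (2,3) via x @ 0.2588
    (3,3) via x @ 1.2941
    (3,4) via y @ 1.3137
    (4,4) via x @ 2.3294  # hit
  → r_1 = 2.3294
beam 2: φ=-45°, α=105°
  direction (-0.2588, 0.9659); cell (1,3); t to first gridline: x 2.8978, y 0.3520 (then +3.8637 / +1.0353)
    (1,4) via y @ 0.3520
    (1,5) via y @ 1.3873
    (1,6) via y @ 2.4225
    (0,6) via x @ 2.8978  # hit
  → r_2 = 2.8978
beam 3: φ=45°, α=195°
  direction (-0.9659, -0.2588); cell (1,3); t to first gridline: x 0.7765, y 2.5500 (then +1.0353 / +3.8637)
    (0,3) via x @ 0.7765  # hit
  → r_3 = 0.7765
beam 4: φ=135°, α=285°
  direction (0.2588, -0.9659); cell (1,3); t to first gridline: x 0.9659, y 0.6833 (then +3.8637 / +1.0353)
    (1,2) via y @ 0.6833
    (2,2) via x @ 0.9659
    (2,1) via y @ 1.7186  # hit
  → r_4 = 1.7186

ranges = [2.3294, 2.8978, 0.7765, 1.7186]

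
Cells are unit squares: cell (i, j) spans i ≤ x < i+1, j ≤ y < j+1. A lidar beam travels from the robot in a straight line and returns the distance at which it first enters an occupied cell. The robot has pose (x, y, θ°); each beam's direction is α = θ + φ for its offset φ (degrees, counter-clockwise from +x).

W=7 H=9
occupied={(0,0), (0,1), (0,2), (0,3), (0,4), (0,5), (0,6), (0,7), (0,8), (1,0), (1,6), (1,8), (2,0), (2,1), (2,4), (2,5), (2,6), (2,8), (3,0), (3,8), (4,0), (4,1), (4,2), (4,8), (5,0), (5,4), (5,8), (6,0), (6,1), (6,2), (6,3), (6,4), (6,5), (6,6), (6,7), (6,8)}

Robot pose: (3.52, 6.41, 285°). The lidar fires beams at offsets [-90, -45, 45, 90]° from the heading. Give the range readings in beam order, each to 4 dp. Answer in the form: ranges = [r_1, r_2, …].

ranges = [0.5383, 1.0400, 2.8200, 2.5675]

beam 1: φ=-90°, α=195°
  direction (-0.9659, -0.2588); cell (3,6); t to first gridline: x 0.5383, y 1.5841 (then +1.0353 / +3.8637)
    (2,6) via x @ 0.5383  # hit
  → r_1 = 0.5383
beam 2: φ=-45°, α=240°
  direction (-0.5000, -0.8660); cell (3,6); t to first gridline: x 1.0400, y 0.4734 (then +2.0000 / +1.1547)
    (3,5) via y @ 0.4734
    (2,5) via x @ 1.0400  # hit
  → r_2 = 1.0400
beam 3: φ=45°, α=330°
  direction (0.8660, -0.5000); cell (3,6); t to first gridline: x 0.5543, y 0.8200 (then +1.1547 / +2.0000)
    (4,6) via x @ 0.5543
    (4,5) via y @ 0.8200
    (5,5) via x @ 1.7090
    (5,4) via y @ 2.8200  # hit
  → r_3 = 2.8200
beam 4: φ=90°, α=15°
  direction (0.9659, 0.2588); cell (3,6); t to first gridline: x 0.4969, y 2.2796 (then +1.0353 / +3.8637)
    (4,6) via x @ 0.4969
    (5,6) via x @ 1.5322
    (5,7) via y @ 2.2796
    (6,7) via x @ 2.5675  # hit
  → r_4 = 2.5675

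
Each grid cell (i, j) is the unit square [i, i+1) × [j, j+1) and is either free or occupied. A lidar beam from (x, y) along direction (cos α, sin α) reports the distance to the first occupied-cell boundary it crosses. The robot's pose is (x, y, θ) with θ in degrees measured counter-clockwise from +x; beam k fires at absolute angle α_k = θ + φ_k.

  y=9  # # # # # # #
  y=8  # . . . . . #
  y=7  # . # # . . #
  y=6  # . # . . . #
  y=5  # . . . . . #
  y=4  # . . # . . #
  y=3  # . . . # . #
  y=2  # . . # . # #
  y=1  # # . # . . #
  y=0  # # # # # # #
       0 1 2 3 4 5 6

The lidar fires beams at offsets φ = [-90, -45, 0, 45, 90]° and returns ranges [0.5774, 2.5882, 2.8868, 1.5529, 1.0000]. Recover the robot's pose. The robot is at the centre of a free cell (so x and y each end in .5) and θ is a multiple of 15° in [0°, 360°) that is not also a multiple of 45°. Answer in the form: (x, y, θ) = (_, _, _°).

(x, y, θ) = (3.5, 5.5, 30°)

The pose lattice has 31·16 = 496 candidates. Test each by forward raycasting.
  (2.5, 3.5, 120°): beam 1 = 1.0000 ≠ 0.5774 ✗
  (5.5, 5.5, 165°): beam 1 = 1.9319 ≠ 0.5774 ✗
  (1.5, 4.5, 120°): beam 1 = 5.1962 ≠ 0.5774 ✗
  (5.5, 7.5, 150°): beam 1 = 1.0000 ≠ 0.5774 ✗
  …
  (3.5, 5.5, 30°): r_1=0.5774, r_2=2.5882, r_3=2.8868, r_4=1.5529, r_5=1.0000 — all match ✓
No second candidate reproduces the full scan.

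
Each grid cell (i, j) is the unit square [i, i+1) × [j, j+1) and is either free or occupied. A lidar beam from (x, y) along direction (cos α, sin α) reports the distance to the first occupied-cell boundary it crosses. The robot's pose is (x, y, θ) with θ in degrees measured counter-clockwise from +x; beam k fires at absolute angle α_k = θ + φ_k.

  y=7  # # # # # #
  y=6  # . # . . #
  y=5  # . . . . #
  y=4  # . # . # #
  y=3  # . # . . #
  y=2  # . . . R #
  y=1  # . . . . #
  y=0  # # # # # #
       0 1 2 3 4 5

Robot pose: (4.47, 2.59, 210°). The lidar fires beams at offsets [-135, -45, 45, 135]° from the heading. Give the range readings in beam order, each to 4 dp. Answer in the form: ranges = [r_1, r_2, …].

beam 1: φ=-135°, α=75°
  direction (0.2588, 0.9659); cell (4,2); t to first gridline: x 2.0478, y 0.4245 (then +3.8637 / +1.0353)
    (4,3) via y @ 0.4245
    (4,4) via y @ 1.4597  # hit
  → r_1 = 1.4597
beam 2: φ=-45°, α=165°
  direction (-0.9659, 0.2588); cell (4,2); t to first gridline: x 0.4866, y 1.5841 (then +1.0353 / +3.8637)
    (3,2) via x @ 0.4866
    (2,2) via x @ 1.5219
    (2,3) via y @ 1.5841  # hit
  → r_2 = 1.5841
beam 3: φ=45°, α=255°
  direction (-0.2588, -0.9659); cell (4,2); t to first gridline: x 1.8159, y 0.6108 (then +3.8637 / +1.0353)
    (4,1) via y @ 0.6108
    (4,0) via y @ 1.6461  # hit
  → r_3 = 1.6461
beam 4: φ=135°, α=345°
  direction (0.9659, -0.2588); cell (4,2); t to first gridline: x 0.5487, y 2.2796 (then +1.0353 / +3.8637)
    (5,2) via x @ 0.5487  # hit
  → r_4 = 0.5487

ranges = [1.4597, 1.5841, 1.6461, 0.5487]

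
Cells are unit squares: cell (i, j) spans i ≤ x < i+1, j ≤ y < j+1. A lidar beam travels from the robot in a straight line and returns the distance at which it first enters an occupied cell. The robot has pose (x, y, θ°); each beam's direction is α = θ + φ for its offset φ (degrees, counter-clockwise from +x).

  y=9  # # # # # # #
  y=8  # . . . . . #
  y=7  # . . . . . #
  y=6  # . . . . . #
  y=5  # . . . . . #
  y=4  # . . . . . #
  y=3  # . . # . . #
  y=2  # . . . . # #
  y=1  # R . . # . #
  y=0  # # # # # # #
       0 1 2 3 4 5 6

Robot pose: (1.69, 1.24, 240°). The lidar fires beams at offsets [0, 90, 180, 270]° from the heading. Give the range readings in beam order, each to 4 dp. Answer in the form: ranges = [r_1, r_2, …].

ranges = [0.2771, 0.4800, 2.6200, 0.7967]

beam 1: φ=0°, α=240°
  d=(-0.5000,-0.8660)  start (1,1)  tX=1.3800 tY=0.2771  stride 1/|dx|=2.0000 1/|dy|=1.1547
    cross y-line → (1,0), t=0.2771 (wall)
  → r_1 = 0.2771
beam 2: φ=90°, α=330°
  d=(0.8660,-0.5000)  start (1,1)  tX=0.3580 tY=0.4800  stride 1/|dx|=1.1547 1/|dy|=2.0000
    cross x-line → (2,1), t=0.3580
    cross y-line → (2,0), t=0.4800 (wall)
  → r_2 = 0.4800
beam 3: φ=180°, α=60°
  d=(0.5000,0.8660)  start (1,1)  tX=0.6200 tY=0.8776  stride 1/|dx|=2.0000 1/|dy|=1.1547
    cross x-line → (2,1), t=0.6200
    cross y-line → (2,2), t=0.8776
    cross y-line → (2,3), t=2.0323
    cross x-line → (3,3), t=2.6200 (wall)
  → r_3 = 2.6200
beam 4: φ=270°, α=150°
  d=(-0.8660,0.5000)  start (1,1)  tX=0.7967 tY=1.5200  stride 1/|dx|=1.1547 1/|dy|=2.0000
    cross x-line → (0,1), t=0.7967 (wall)
  → r_4 = 0.7967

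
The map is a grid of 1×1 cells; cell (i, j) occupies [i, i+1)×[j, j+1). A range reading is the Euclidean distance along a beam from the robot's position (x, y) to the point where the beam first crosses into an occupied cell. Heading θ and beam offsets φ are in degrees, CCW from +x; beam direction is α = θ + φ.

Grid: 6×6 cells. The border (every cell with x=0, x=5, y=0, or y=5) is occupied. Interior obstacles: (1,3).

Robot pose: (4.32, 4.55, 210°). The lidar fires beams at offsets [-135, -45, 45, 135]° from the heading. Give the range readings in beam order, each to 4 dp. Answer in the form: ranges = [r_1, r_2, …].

ranges = [0.4659, 1.7387, 3.6752, 0.7040]

beam 1: φ=-135°, α=75°
  d=(0.2588,0.9659)  start (4,4)  tX=2.6273 tY=0.4659  stride 1/|dx|=3.8637 1/|dy|=1.0353
    cross y-line → (4,5), t=0.4659 (wall)
  → r_1 = 0.4659
beam 2: φ=-45°, α=165°
  d=(-0.9659,0.2588)  start (4,4)  tX=0.3313 tY=1.7387  stride 1/|dx|=1.0353 1/|dy|=3.8637
    cross x-line → (3,4), t=0.3313
    cross x-line → (2,4), t=1.3666
    cross y-line → (2,5), t=1.7387 (wall)
  → r_2 = 1.7387
beam 3: φ=45°, α=255°
  d=(-0.2588,-0.9659)  start (4,4)  tX=1.2364 tY=0.5694  stride 1/|dx|=3.8637 1/|dy|=1.0353
    cross y-line → (4,3), t=0.5694
    cross x-line → (3,3), t=1.2364
    cross y-line → (3,2), t=1.6047
    cross y-line → (3,1), t=2.6400
    cross y-line → (3,0), t=3.6752 (wall)
  → r_3 = 3.6752
beam 4: φ=135°, α=345°
  d=(0.9659,-0.2588)  start (4,4)  tX=0.7040 tY=2.1250  stride 1/|dx|=1.0353 1/|dy|=3.8637
    cross x-line → (5,4), t=0.7040 (wall)
  → r_4 = 0.7040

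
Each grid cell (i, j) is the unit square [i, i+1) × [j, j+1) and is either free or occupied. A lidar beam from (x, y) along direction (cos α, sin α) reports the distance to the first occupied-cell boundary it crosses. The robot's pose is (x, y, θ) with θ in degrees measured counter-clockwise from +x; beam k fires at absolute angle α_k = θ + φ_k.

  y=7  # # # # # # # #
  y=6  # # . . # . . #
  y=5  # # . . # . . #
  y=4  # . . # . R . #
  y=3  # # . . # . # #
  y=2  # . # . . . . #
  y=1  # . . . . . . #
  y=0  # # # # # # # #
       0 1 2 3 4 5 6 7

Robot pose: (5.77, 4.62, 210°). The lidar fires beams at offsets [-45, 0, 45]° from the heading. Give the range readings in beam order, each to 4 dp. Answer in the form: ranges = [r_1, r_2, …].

beam 1: φ=-45°, α=165°
  d=(-0.9659,0.2588)  start (5,4)  tX=0.7972 tY=1.4682  stride 1/|dx|=1.0353 1/|dy|=3.8637
    cross x-line → (4,4), t=0.7972
    cross y-line → (4,5), t=1.4682 (wall)
  → r_1 = 1.4682
beam 2: φ=0°, α=210°
  d=(-0.8660,-0.5000)  start (5,4)  tX=0.8891 tY=1.2400  stride 1/|dx|=1.1547 1/|dy|=2.0000
    cross x-line → (4,4), t=0.8891
    cross y-line → (4,3), t=1.2400 (wall)
  → r_2 = 1.2400
beam 3: φ=45°, α=255°
  d=(-0.2588,-0.9659)  start (5,4)  tX=2.9751 tY=0.6419  stride 1/|dx|=3.8637 1/|dy|=1.0353
    cross y-line → (5,3), t=0.6419
    cross y-line → (5,2), t=1.6771
    cross y-line → (5,1), t=2.7124
    cross x-line → (4,1), t=2.9751
    cross y-line → (4,0), t=3.7477 (wall)
  → r_3 = 3.7477

ranges = [1.4682, 1.2400, 3.7477]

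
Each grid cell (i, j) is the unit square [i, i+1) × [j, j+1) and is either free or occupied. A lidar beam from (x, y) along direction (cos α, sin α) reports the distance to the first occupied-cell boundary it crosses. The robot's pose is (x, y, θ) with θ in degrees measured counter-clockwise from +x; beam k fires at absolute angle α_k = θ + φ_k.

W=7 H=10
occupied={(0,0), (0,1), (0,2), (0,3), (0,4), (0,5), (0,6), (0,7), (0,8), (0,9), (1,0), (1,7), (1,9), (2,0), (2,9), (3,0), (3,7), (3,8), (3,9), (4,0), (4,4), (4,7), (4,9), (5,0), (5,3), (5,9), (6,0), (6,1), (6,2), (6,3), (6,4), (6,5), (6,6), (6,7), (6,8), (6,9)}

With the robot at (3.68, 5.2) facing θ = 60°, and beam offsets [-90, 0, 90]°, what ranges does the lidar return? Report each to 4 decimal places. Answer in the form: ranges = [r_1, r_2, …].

beam 1: φ=-90°, α=330°
  direction (0.8660, -0.5000); cell (3,5); t to first gridline: x 0.3695, y 0.4000 (then +1.1547 / +2.0000)
    (4,5) via x @ 0.3695
    (4,4) via y @ 0.4000  # hit
  → r_1 = 0.4000
beam 2: φ=0°, α=60°
  direction (0.5000, 0.8660); cell (3,5); t to first gridline: x 0.6400, y 0.9238 (then +2.0000 / +1.1547)
    (4,5) via x @ 0.6400
    (4,6) via y @ 0.9238
    (4,7) via y @ 2.0785  # hit
  → r_2 = 2.0785
beam 3: φ=90°, α=150°
  direction (-0.8660, 0.5000); cell (3,5); t to first gridline: x 0.7852, y 1.6000 (then +1.1547 / +2.0000)
    (2,5) via x @ 0.7852
    (2,6) via y @ 1.6000
    (1,6) via x @ 1.9399
    (0,6) via x @ 3.0946  # hit
  → r_3 = 3.0946

ranges = [0.4000, 2.0785, 3.0946]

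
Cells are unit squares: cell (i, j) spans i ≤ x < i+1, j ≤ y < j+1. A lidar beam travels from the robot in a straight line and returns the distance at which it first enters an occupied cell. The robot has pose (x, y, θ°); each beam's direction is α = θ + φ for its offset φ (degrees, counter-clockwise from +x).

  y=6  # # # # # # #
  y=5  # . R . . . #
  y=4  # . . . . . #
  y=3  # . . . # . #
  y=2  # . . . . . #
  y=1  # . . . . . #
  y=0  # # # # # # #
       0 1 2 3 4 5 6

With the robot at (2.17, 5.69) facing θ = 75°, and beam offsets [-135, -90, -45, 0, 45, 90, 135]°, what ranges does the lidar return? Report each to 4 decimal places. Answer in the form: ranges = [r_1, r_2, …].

beam 1: φ=-135°, α=300°
  d=(0.5000,-0.8660)  start (2,5)  tX=1.6600 tY=0.7967  stride 1/|dx|=2.0000 1/|dy|=1.1547
    cross y-line → (2,4), t=0.7967
    cross x-line → (3,4), t=1.6600
    cross y-line → (3,3), t=1.9514
    cross y-line → (3,2), t=3.1061
    cross x-line → (4,2), t=3.6600
    cross y-line → (4,1), t=4.2608
    cross y-line → (4,0), t=5.4155 (wall)
  → r_1 = 5.4155
beam 2: φ=-90°, α=345°
  d=(0.9659,-0.2588)  start (2,5)  tX=0.8593 tY=2.6660  stride 1/|dx|=1.0353 1/|dy|=3.8637
    cross x-line → (3,5), t=0.8593
    cross x-line → (4,5), t=1.8946
    cross y-line → (4,4), t=2.6660
    cross x-line → (5,4), t=2.9298
    cross x-line → (6,4), t=3.9651 (wall)
  → r_2 = 3.9651
beam 3: φ=-45°, α=30°
  d=(0.8660,0.5000)  start (2,5)  tX=0.9584 tY=0.6200  stride 1/|dx|=1.1547 1/|dy|=2.0000
    cross y-line → (2,6), t=0.6200 (wall)
  → r_3 = 0.6200
beam 4: φ=0°, α=75°
  d=(0.2588,0.9659)  start (2,5)  tX=3.2069 tY=0.3209  stride 1/|dx|=3.8637 1/|dy|=1.0353
    cross y-line → (2,6), t=0.3209 (wall)
  → r_4 = 0.3209
beam 5: φ=45°, α=120°
  d=(-0.5000,0.8660)  start (2,5)  tX=0.3400 tY=0.3580  stride 1/|dx|=2.0000 1/|dy|=1.1547
    cross x-line → (1,5), t=0.3400
    cross y-line → (1,6), t=0.3580 (wall)
  → r_5 = 0.3580
beam 6: φ=90°, α=165°
  d=(-0.9659,0.2588)  start (2,5)  tX=0.1760 tY=1.1977  stride 1/|dx|=1.0353 1/|dy|=3.8637
    cross x-line → (1,5), t=0.1760
    cross y-line → (1,6), t=1.1977 (wall)
  → r_6 = 1.1977
beam 7: φ=135°, α=210°
  d=(-0.8660,-0.5000)  start (2,5)  tX=0.1963 tY=1.3800  stride 1/|dx|=1.1547 1/|dy|=2.0000
    cross x-line → (1,5), t=0.1963
    cross x-line → (0,5), t=1.3510 (wall)
  → r_7 = 1.3510

ranges = [5.4155, 3.9651, 0.6200, 0.3209, 0.3580, 1.1977, 1.3510]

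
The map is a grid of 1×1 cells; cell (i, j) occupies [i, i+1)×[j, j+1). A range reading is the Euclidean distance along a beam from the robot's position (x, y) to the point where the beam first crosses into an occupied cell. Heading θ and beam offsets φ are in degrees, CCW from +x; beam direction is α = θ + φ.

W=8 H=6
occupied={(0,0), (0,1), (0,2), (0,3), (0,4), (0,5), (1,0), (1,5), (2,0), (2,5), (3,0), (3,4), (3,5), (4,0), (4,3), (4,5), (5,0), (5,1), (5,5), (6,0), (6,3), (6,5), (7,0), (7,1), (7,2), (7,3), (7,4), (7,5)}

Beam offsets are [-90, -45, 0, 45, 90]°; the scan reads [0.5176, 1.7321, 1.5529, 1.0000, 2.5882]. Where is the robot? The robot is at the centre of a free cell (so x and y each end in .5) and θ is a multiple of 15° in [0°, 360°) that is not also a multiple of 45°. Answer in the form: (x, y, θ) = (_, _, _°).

Candidates: 20 free-cell centres × 16 headings = 320 poses. Raycast each; keep the one whose scan matches to 4 dp.
  (6.5, 4.5, 150°): beam 1 = 0.5774 ≠ 0.5176 ✗
  (2.5, 4.5, 285°): beam 1 = 1.5529 ≠ 0.5176 ✗
  (5.5, 2.5, 255°): beam 1 = 4.6587 ≠ 0.5176 ✗
  (4.5, 2.5, 105°): beam 1 = 1.9319 ≠ 0.5176 ✗
  …
  (5.5, 2.5, 15°): r_1=0.5176, r_2=1.7321, r_3=1.5529, r_4=1.0000, r_5=2.5882 — all match ✓
Only this pose fits every beam.

(x, y, θ) = (5.5, 2.5, 15°)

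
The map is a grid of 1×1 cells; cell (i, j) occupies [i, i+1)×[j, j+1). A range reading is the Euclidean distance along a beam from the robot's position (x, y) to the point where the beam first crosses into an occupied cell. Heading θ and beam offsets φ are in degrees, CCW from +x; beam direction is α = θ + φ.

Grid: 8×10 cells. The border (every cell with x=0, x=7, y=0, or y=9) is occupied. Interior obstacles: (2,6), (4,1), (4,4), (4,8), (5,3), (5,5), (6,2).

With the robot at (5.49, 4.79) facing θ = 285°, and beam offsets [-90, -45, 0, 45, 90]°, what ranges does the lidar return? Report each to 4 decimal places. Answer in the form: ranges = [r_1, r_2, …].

beam 1: φ=-90°, α=195°
  cosα=-0.9659 sinα=-0.2588 | (5,4) | tMaxX 0.5073 tMaxY 3.0523 | tΔX 1.0353 tΔY 3.8637
    t=0.5073 [x] (4,4) — stop
  → r_1 = 0.5073
beam 2: φ=-45°, α=240°
  cosα=-0.5000 sinα=-0.8660 | (5,4) | tMaxX 0.9800 tMaxY 0.9122 | tΔX 2.0000 tΔY 1.1547
    t=0.9122 [y] (5,3) — stop
  → r_2 = 0.9122
beam 3: φ=0°, α=285°
  cosα=0.2588 sinα=-0.9659 | (5,4) | tMaxX 1.9705 tMaxY 0.8179 | tΔX 3.8637 tΔY 1.0353
    t=0.8179 [y] (5,3) — stop
  → r_3 = 0.8179
beam 4: φ=45°, α=330°
  cosα=0.8660 sinα=-0.5000 | (5,4) | tMaxX 0.5889 tMaxY 1.5800 | tΔX 1.1547 tΔY 2.0000
    t=0.5889 [x] (6,4)
    t=1.5800 [y] (6,3)
    t=1.7436 [x] (7,3) — stop
  → r_4 = 1.7436
beam 5: φ=90°, α=15°
  cosα=0.9659 sinα=0.2588 | (5,4) | tMaxX 0.5280 tMaxY 0.8114 | tΔX 1.0353 tΔY 3.8637
    t=0.5280 [x] (6,4)
    t=0.8114 [y] (6,5)
    t=1.5633 [x] (7,5) — stop
  → r_5 = 1.5633

ranges = [0.5073, 0.9122, 0.8179, 1.7436, 1.5633]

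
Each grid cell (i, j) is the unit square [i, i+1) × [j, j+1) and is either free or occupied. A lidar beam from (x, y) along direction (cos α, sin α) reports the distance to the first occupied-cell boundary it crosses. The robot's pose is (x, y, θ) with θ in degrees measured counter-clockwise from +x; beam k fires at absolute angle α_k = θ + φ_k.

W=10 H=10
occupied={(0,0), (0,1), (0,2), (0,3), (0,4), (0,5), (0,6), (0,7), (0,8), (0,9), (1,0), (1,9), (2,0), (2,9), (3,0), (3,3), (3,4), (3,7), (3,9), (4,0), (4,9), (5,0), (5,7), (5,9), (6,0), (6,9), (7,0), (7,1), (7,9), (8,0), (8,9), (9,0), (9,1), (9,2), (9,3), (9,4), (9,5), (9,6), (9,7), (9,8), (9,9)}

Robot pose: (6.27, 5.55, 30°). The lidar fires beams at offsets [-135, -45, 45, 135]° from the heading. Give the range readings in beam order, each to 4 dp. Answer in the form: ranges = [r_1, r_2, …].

ranges = [4.7105, 2.8263, 3.5717, 5.4559]

beam 1: φ=-135°, α=255°
  direction (-0.2588, -0.9659); cell (6,5); t to first gridline: x 1.0432, y 0.5694 (then +3.8637 / +1.0353)
    (6,4) via y @ 0.5694
    (5,4) via x @ 1.0432
    (5,3) via y @ 1.6047
    (5,2) via y @ 2.6400
    (5,1) via y @ 3.6752
    (5,0) via y @ 4.7105  # hit
  → r_1 = 4.7105
beam 2: φ=-45°, α=345°
  direction (0.9659, -0.2588); cell (6,5); t to first gridline: x 0.7558, y 2.1250 (then +1.0353 / +3.8637)
    (7,5) via x @ 0.7558
    (8,5) via x @ 1.7910
    (8,4) via y @ 2.1250
    (9,4) via x @ 2.8263  # hit
  → r_2 = 2.8263
beam 3: φ=45°, α=75°
  direction (0.2588, 0.9659); cell (6,5); t to first gridline: x 2.8205, y 0.4659 (then +3.8637 / +1.0353)
    (6,6) via y @ 0.4659
    (6,7) via y @ 1.5012
    (6,8) via y @ 2.5364
    (7,8) via x @ 2.8205
    (7,9) via y @ 3.5717  # hit
  → r_3 = 3.5717
beam 4: φ=135°, α=165°
  direction (-0.9659, 0.2588); cell (6,5); t to first gridline: x 0.2795, y 1.7387 (then +1.0353 / +3.8637)
    (5,5) via x @ 0.2795
    (4,5) via x @ 1.3148
    (4,6) via y @ 1.7387
    (3,6) via x @ 2.3501
    (2,6) via x @ 3.3854
    (1,6) via x @ 4.4206
    (0,6) via x @ 5.4559  # hit
  → r_4 = 5.4559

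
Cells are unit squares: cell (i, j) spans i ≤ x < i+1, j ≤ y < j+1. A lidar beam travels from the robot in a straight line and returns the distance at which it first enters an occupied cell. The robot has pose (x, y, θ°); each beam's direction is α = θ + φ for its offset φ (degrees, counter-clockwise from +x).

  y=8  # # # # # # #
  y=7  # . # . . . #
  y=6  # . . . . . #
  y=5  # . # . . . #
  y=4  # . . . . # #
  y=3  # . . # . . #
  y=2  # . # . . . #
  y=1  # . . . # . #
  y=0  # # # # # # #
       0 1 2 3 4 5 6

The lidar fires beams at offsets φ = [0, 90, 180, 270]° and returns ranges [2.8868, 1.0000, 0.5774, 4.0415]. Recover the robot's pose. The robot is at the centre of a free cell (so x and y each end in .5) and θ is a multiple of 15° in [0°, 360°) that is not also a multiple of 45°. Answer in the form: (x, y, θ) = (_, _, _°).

Candidates: 29 free-cell centres × 16 headings = 464 poses. Raycast each; keep the one whose scan matches to 4 dp.
  (3.5, 4.5, 300°): beam 1 = 0.5774 ≠ 2.8868 ✗
  (1.5, 5.5, 120°): beam 1 = 1.0000 ≠ 2.8868 ✗
  (3.5, 1.5, 15°): beam 1 = 0.5176 ≠ 2.8868 ✗
  …
  (4.5, 7.5, 300°): r_1=2.8868, r_2=1.0000, r_3=0.5774, r_4=4.0415 — all match ✓
Only this pose fits every beam.

(x, y, θ) = (4.5, 7.5, 300°)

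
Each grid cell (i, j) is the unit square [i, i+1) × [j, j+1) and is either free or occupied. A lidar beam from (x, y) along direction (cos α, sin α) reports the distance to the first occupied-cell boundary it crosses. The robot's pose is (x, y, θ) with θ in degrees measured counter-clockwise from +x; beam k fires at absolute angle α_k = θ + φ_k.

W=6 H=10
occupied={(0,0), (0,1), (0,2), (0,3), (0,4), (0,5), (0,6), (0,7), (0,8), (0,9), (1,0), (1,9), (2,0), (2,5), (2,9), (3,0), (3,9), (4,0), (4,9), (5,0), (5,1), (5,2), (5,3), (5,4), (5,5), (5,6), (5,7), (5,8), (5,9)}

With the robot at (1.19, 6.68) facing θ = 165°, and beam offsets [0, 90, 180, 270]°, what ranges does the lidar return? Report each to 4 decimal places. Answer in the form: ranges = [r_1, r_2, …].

beam 1: φ=0°, α=165°
  cosα=-0.9659 sinα=0.2588 | (1,6) | tMaxX 0.1967 tMaxY 1.2364 | tΔX 1.0353 tΔY 3.8637
    t=0.1967 [x] (0,6) — stop
  → r_1 = 0.1967
beam 2: φ=90°, α=255°
  cosα=-0.2588 sinα=-0.9659 | (1,6) | tMaxX 0.7341 tMaxY 0.7040 | tΔX 3.8637 tΔY 1.0353
    t=0.7040 [y] (1,5)
    t=0.7341 [x] (0,5) — stop
  → r_2 = 0.7341
beam 3: φ=180°, α=345°
  cosα=0.9659 sinα=-0.2588 | (1,6) | tMaxX 0.8386 tMaxY 2.6273 | tΔX 1.0353 tΔY 3.8637
    t=0.8386 [x] (2,6)
    t=1.8738 [x] (3,6)
    t=2.6273 [y] (3,5)
    t=2.9091 [x] (4,5)
    t=3.9444 [x] (5,5) — stop
  → r_3 = 3.9444
beam 4: φ=270°, α=75°
  cosα=0.2588 sinα=0.9659 | (1,6) | tMaxX 3.1296 tMaxY 0.3313 | tΔX 3.8637 tΔY 1.0353
    t=0.3313 [y] (1,7)
    t=1.3666 [y] (1,8)
    t=2.4018 [y] (1,9) — stop
  → r_4 = 2.4018

ranges = [0.1967, 0.7341, 3.9444, 2.4018]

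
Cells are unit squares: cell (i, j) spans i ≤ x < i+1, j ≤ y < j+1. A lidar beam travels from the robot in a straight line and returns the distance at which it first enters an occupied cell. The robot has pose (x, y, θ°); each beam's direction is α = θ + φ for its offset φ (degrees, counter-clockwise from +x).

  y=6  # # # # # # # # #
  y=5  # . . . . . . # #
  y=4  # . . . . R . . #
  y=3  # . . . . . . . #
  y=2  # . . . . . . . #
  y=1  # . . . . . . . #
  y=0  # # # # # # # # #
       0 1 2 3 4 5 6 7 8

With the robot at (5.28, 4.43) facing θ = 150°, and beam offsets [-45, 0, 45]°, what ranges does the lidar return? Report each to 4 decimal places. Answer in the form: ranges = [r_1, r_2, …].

beam 1: φ=-45°, α=105°
  dir = (cos 105°, sin 105°) = (-0.2588, 0.9659); from cell (5,4)
  next x-line at t=1.0818, next y-line at t=0.5901; Δt_x=3.8637, Δt_y=1.0353
    y: enter (5,5) at t=0.5901
    x: enter (4,5) at t=1.0818
    y: enter (4,6) at t=1.6254 ← occupied
  → r_1 = 1.6254
beam 2: φ=0°, α=150°
  dir = (cos 150°, sin 150°) = (-0.8660, 0.5000); from cell (5,4)
  next x-line at t=0.3233, next y-line at t=1.1400; Δt_x=1.1547, Δt_y=2.0000
    x: enter (4,4) at t=0.3233
    y: enter (4,5) at t=1.1400
    x: enter (3,5) at t=1.4780
    x: enter (2,5) at t=2.6327
    y: enter (2,6) at t=3.1400 ← occupied
  → r_2 = 3.1400
beam 3: φ=45°, α=195°
  dir = (cos 195°, sin 195°) = (-0.9659, -0.2588); from cell (5,4)
  next x-line at t=0.2899, next y-line at t=1.6614; Δt_x=1.0353, Δt_y=3.8637
    x: enter (4,4) at t=0.2899
    x: enter (3,4) at t=1.3252
    y: enter (3,3) at t=1.6614
    x: enter (2,3) at t=2.3604
    x: enter (1,3) at t=3.3957
    x: enter (0,3) at t=4.4310 ← occupied
  → r_3 = 4.4310

ranges = [1.6254, 3.1400, 4.4310]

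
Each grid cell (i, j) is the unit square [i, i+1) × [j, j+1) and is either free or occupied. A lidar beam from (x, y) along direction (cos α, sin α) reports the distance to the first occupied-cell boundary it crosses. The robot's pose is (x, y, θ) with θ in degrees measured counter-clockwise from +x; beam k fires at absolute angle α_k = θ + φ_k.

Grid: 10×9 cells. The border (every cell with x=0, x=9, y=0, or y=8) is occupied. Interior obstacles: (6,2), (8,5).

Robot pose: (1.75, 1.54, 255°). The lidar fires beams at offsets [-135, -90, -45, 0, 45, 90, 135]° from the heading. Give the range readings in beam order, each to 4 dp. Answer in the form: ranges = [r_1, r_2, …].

beam 1: φ=-135°, α=120°
  dir = (cos 120°, sin 120°) = (-0.5000, 0.8660); from cell (1,1)
  next x-line at t=1.5000, next y-line at t=0.5312; Δt_x=2.0000, Δt_y=1.1547
    y: enter (1,2) at t=0.5312
    x: enter (0,2) at t=1.5000 ← occupied
  → r_1 = 1.5000
beam 2: φ=-90°, α=165°
  dir = (cos 165°, sin 165°) = (-0.9659, 0.2588); from cell (1,1)
  next x-line at t=0.7765, next y-line at t=1.7773; Δt_x=1.0353, Δt_y=3.8637
    x: enter (0,1) at t=0.7765 ← occupied
  → r_2 = 0.7765
beam 3: φ=-45°, α=210°
  dir = (cos 210°, sin 210°) = (-0.8660, -0.5000); from cell (1,1)
  next x-line at t=0.8660, next y-line at t=1.0800; Δt_x=1.1547, Δt_y=2.0000
    x: enter (0,1) at t=0.8660 ← occupied
  → r_3 = 0.8660
beam 4: φ=0°, α=255°
  dir = (cos 255°, sin 255°) = (-0.2588, -0.9659); from cell (1,1)
  next x-line at t=2.8978, next y-line at t=0.5590; Δt_x=3.8637, Δt_y=1.0353
    y: enter (1,0) at t=0.5590 ← occupied
  → r_4 = 0.5590
beam 5: φ=45°, α=300°
  dir = (cos 300°, sin 300°) = (0.5000, -0.8660); from cell (1,1)
  next x-line at t=0.5000, next y-line at t=0.6235; Δt_x=2.0000, Δt_y=1.1547
    x: enter (2,1) at t=0.5000
    y: enter (2,0) at t=0.6235 ← occupied
  → r_5 = 0.6235
beam 6: φ=90°, α=345°
  dir = (cos 345°, sin 345°) = (0.9659, -0.2588); from cell (1,1)
  next x-line at t=0.2588, next y-line at t=2.0864; Δt_x=1.0353, Δt_y=3.8637
    x: enter (2,1) at t=0.2588
    x: enter (3,1) at t=1.2941
    y: enter (3,0) at t=2.0864 ← occupied
  → r_6 = 2.0864
beam 7: φ=135°, α=30°
  dir = (cos 30°, sin 30°) = (0.8660, 0.5000); from cell (1,1)
  next x-line at t=0.2887, next y-line at t=0.9200; Δt_x=1.1547, Δt_y=2.0000
    x: enter (2,1) at t=0.2887
    y: enter (2,2) at t=0.9200
    x: enter (3,2) at t=1.4434
    x: enter (4,2) at t=2.5981
    y: enter (4,3) at t=2.9200
    x: enter (5,3) at t=3.7528
    x: enter (6,3) at t=4.9075
    y: enter (6,4) at t=4.9200
    x: enter (7,4) at t=6.0622
    y: enter (7,5) at t=6.9200
    x: enter (8,5) at t=7.2169 ← occupied
  → r_7 = 7.2169

ranges = [1.5000, 0.7765, 0.8660, 0.5590, 0.6235, 2.0864, 7.2169]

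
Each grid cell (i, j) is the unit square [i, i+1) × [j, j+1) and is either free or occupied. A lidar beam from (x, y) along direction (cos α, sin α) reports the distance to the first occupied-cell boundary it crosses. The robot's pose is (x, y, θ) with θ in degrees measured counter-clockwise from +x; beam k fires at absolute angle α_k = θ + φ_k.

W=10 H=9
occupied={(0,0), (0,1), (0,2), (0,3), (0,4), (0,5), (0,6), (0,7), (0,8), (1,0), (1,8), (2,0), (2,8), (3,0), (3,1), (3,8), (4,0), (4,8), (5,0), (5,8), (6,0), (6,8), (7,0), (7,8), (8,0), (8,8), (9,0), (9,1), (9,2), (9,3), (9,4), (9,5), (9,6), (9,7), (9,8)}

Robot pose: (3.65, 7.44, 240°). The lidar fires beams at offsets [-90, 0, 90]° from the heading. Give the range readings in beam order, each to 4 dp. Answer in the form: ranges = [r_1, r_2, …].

beam 1: φ=-90°, α=150°
  cosα=-0.8660 sinα=0.5000 | (3,7) | tMaxX 0.7506 tMaxY 1.1200 | tΔX 1.1547 tΔY 2.0000
    t=0.7506 [x] (2,7)
    t=1.1200 [y] (2,8) — stop
  → r_1 = 1.1200
beam 2: φ=0°, α=240°
  cosα=-0.5000 sinα=-0.8660 | (3,7) | tMaxX 1.3000 tMaxY 0.5081 | tΔX 2.0000 tΔY 1.1547
    t=0.5081 [y] (3,6)
    t=1.3000 [x] (2,6)
    t=1.6628 [y] (2,5)
    t=2.8175 [y] (2,4)
    t=3.3000 [x] (1,4)
    t=3.9722 [y] (1,3)
    t=5.1269 [y] (1,2)
    t=5.3000 [x] (0,2) — stop
  → r_2 = 5.3000
beam 3: φ=90°, α=330°
  cosα=0.8660 sinα=-0.5000 | (3,7) | tMaxX 0.4041 tMaxY 0.8800 | tΔX 1.1547 tΔY 2.0000
    t=0.4041 [x] (4,7)
    t=0.8800 [y] (4,6)
    t=1.5588 [x] (5,6)
    t=2.7135 [x] (6,6)
    t=2.8800 [y] (6,5)
    t=3.8682 [x] (7,5)
    t=4.8800 [y] (7,4)
    t=5.0229 [x] (8,4)
    t=6.1776 [x] (9,4) — stop
  → r_3 = 6.1776

ranges = [1.1200, 5.3000, 6.1776]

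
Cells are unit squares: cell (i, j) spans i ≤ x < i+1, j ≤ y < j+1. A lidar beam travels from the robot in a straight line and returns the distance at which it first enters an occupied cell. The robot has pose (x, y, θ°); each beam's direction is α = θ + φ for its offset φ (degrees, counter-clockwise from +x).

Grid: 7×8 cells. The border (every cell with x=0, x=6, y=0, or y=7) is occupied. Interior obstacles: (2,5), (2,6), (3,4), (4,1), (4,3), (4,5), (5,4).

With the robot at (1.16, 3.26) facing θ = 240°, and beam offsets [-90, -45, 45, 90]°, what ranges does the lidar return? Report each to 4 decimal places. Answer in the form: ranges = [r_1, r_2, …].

beam 1: φ=-90°, α=150°
  d=(-0.8660,0.5000)  start (1,3)  tX=0.1848 tY=1.4800  stride 1/|dx|=1.1547 1/|dy|=2.0000
    cross x-line → (0,3), t=0.1848 (wall)
  → r_1 = 0.1848
beam 2: φ=-45°, α=195°
  d=(-0.9659,-0.2588)  start (1,3)  tX=0.1656 tY=1.0046  stride 1/|dx|=1.0353 1/|dy|=3.8637
    cross x-line → (0,3), t=0.1656 (wall)
  → r_2 = 0.1656
beam 3: φ=45°, α=285°
  d=(0.2588,-0.9659)  start (1,3)  tX=3.2455 tY=0.2692  stride 1/|dx|=3.8637 1/|dy|=1.0353
    cross y-line → (1,2), t=0.2692
    cross y-line → (1,1), t=1.3044
    cross y-line → (1,0), t=2.3397 (wall)
  → r_3 = 2.3397
beam 4: φ=90°, α=330°
  d=(0.8660,-0.5000)  start (1,3)  tX=0.9699 tY=0.5200  stride 1/|dx|=1.1547 1/|dy|=2.0000
    cross y-line → (1,2), t=0.5200
    cross x-line → (2,2), t=0.9699
    cross x-line → (3,2), t=2.1246
    cross y-line → (3,1), t=2.5200
    cross x-line → (4,1), t=3.2793 (wall)
  → r_4 = 3.2793

ranges = [0.1848, 0.1656, 2.3397, 3.2793]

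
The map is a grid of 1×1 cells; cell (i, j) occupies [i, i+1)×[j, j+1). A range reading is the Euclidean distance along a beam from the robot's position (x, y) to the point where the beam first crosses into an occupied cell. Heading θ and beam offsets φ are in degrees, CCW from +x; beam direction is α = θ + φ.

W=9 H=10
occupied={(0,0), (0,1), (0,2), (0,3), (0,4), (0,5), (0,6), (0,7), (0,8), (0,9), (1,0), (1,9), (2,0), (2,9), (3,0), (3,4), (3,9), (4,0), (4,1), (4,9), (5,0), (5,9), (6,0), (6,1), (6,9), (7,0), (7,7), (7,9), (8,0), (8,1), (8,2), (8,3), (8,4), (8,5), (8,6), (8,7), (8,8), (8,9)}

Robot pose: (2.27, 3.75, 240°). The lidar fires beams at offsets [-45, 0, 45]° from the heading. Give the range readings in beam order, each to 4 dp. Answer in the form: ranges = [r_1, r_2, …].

beam 1: φ=-45°, α=195°
  cosα=-0.9659 sinα=-0.2588 | (2,3) | tMaxX 0.2795 tMaxY 2.8978 | tΔX 1.0353 tΔY 3.8637
    t=0.2795 [x] (1,3)
    t=1.3148 [x] (0,3) — stop
  → r_1 = 1.3148
beam 2: φ=0°, α=240°
  cosα=-0.5000 sinα=-0.8660 | (2,3) | tMaxX 0.5400 tMaxY 0.8660 | tΔX 2.0000 tΔY 1.1547
    t=0.5400 [x] (1,3)
    t=0.8660 [y] (1,2)
    t=2.0207 [y] (1,1)
    t=2.5400 [x] (0,1) — stop
  → r_2 = 2.5400
beam 3: φ=45°, α=285°
  cosα=0.2588 sinα=-0.9659 | (2,3) | tMaxX 2.8205 tMaxY 0.7765 | tΔX 3.8637 tΔY 1.0353
    t=0.7765 [y] (2,2)
    t=1.8117 [y] (2,1)
    t=2.8205 [x] (3,1)
    t=2.8470 [y] (3,0) — stop
  → r_3 = 2.8470

ranges = [1.3148, 2.5400, 2.8470]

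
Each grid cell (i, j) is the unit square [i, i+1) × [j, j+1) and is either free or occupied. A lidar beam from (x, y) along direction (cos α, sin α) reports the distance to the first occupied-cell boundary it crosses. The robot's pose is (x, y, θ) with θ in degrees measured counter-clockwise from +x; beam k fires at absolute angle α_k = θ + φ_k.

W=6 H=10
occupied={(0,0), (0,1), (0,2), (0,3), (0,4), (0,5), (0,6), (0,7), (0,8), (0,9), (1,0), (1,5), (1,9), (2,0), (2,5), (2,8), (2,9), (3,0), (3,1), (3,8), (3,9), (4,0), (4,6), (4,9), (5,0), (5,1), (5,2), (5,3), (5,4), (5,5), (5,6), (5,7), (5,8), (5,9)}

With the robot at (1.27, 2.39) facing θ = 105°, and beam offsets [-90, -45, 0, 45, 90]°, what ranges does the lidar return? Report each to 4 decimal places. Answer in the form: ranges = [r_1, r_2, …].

beam 1: φ=-90°, α=15°
  d=(0.9659,0.2588)  start (1,2)  tX=0.7558 tY=2.3569  stride 1/|dx|=1.0353 1/|dy|=3.8637
    cross x-line → (2,2), t=0.7558
    cross x-line → (3,2), t=1.7910
    cross y-line → (3,3), t=2.3569
    cross x-line → (4,3), t=2.8263
    cross x-line → (5,3), t=3.8616 (wall)
  → r_1 = 3.8616
beam 2: φ=-45°, α=60°
  d=(0.5000,0.8660)  start (1,2)  tX=1.4600 tY=0.7044  stride 1/|dx|=2.0000 1/|dy|=1.1547
    cross y-line → (1,3), t=0.7044
    cross x-line → (2,3), t=1.4600
    cross y-line → (2,4), t=1.8591
    cross y-line → (2,5), t=3.0138 (wall)
  → r_2 = 3.0138
beam 3: φ=0°, α=105°
  d=(-0.2588,0.9659)  start (1,2)  tX=1.0432 tY=0.6315  stride 1/|dx|=3.8637 1/|dy|=1.0353
    cross y-line → (1,3), t=0.6315
    cross x-line → (0,3), t=1.0432 (wall)
  → r_3 = 1.0432
beam 4: φ=45°, α=150°
  d=(-0.8660,0.5000)  start (1,2)  tX=0.3118 tY=1.2200  stride 1/|dx|=1.1547 1/|dy|=2.0000
    cross x-line → (0,2), t=0.3118 (wall)
  → r_4 = 0.3118
beam 5: φ=90°, α=195°
  d=(-0.9659,-0.2588)  start (1,2)  tX=0.2795 tY=1.5068  stride 1/|dx|=1.0353 1/|dy|=3.8637
    cross x-line → (0,2), t=0.2795 (wall)
  → r_5 = 0.2795

ranges = [3.8616, 3.0138, 1.0432, 0.3118, 0.2795]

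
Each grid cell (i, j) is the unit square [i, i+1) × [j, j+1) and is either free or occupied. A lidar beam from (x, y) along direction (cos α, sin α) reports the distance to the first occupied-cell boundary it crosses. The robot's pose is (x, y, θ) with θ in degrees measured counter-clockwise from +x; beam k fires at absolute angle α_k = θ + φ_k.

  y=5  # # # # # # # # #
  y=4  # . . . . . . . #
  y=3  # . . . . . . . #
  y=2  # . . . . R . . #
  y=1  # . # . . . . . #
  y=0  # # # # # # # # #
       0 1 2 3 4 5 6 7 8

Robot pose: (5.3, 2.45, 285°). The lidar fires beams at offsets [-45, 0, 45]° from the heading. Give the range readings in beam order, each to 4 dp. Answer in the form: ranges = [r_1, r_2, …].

beam 1: φ=-45°, α=240°
  dir = (cos 240°, sin 240°) = (-0.5000, -0.8660); from cell (5,2)
  next x-line at t=0.6000, next y-line at t=0.5196; Δt_x=2.0000, Δt_y=1.1547
    y: enter (5,1) at t=0.5196
    x: enter (4,1) at t=0.6000
    y: enter (4,0) at t=1.6743 ← occupied
  → r_1 = 1.6743
beam 2: φ=0°, α=285°
  dir = (cos 285°, sin 285°) = (0.2588, -0.9659); from cell (5,2)
  next x-line at t=2.7046, next y-line at t=0.4659; Δt_x=3.8637, Δt_y=1.0353
    y: enter (5,1) at t=0.4659
    y: enter (5,0) at t=1.5012 ← occupied
  → r_2 = 1.5012
beam 3: φ=45°, α=330°
  dir = (cos 330°, sin 330°) = (0.8660, -0.5000); from cell (5,2)
  next x-line at t=0.8083, next y-line at t=0.9000; Δt_x=1.1547, Δt_y=2.0000
    x: enter (6,2) at t=0.8083
    y: enter (6,1) at t=0.9000
    x: enter (7,1) at t=1.9630
    y: enter (7,0) at t=2.9000 ← occupied
  → r_3 = 2.9000

ranges = [1.6743, 1.5012, 2.9000]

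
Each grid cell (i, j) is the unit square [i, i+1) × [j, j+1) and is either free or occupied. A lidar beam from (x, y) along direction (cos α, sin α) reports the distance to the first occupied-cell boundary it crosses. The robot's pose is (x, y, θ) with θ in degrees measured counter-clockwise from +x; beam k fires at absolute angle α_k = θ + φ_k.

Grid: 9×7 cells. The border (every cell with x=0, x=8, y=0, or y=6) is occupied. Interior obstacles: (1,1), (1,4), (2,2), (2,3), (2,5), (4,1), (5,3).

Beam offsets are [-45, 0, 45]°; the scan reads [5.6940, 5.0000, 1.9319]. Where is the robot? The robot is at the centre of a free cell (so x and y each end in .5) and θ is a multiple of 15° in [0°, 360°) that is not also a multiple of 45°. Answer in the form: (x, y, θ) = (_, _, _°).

Candidates: 28 free-cell centres × 16 headings = 448 poses. Raycast each; keep the one whose scan matches to 4 dp.
  (3.5, 3.5, 15°): beam 1 = 5.0000 ≠ 5.6940 ✗
  (1.5, 3.5, 285°): beam 1 = 1.0000 ≠ 5.6940 ✗
  (3.5, 5.5, 30°): beam 1 = 4.6587 ≠ 5.6940 ✗
  …
  (7.5, 5.5, 240°): r_1=5.6940, r_2=5.0000, r_3=1.9319 — all match ✓
Only this pose fits every beam.

(x, y, θ) = (7.5, 5.5, 240°)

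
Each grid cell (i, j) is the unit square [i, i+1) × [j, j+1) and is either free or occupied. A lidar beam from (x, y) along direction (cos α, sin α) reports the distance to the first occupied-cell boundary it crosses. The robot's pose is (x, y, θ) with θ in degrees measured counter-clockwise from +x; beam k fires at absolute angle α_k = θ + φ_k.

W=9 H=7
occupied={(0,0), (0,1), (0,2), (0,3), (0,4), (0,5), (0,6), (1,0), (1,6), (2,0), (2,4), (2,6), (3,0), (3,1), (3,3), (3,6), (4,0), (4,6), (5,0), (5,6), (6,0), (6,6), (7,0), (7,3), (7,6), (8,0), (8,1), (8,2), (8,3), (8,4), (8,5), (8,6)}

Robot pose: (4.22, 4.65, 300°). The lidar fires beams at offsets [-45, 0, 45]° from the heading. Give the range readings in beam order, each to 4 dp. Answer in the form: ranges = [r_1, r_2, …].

ranges = [0.8500, 4.2147, 2.8781]

beam 1: φ=-45°, α=255°
  direction (-0.2588, -0.9659); cell (4,4); t to first gridline: x 0.8500, y 0.6729 (then +3.8637 / +1.0353)
    (4,3) via y @ 0.6729
    (3,3) via x @ 0.8500  # hit
  → r_1 = 0.8500
beam 2: φ=0°, α=300°
  direction (0.5000, -0.8660); cell (4,4); t to first gridline: x 1.5600, y 0.7506 (then +2.0000 / +1.1547)
    (4,3) via y @ 0.7506
    (5,3) via x @ 1.5600
    (5,2) via y @ 1.9053
    (5,1) via y @ 3.0600
    (6,1) via x @ 3.5600
    (6,0) via y @ 4.2147  # hit
  → r_2 = 4.2147
beam 3: φ=45°, α=345°
  direction (0.9659, -0.2588); cell (4,4); t to first gridline: x 0.8075, y 2.5114 (then +1.0353 / +3.8637)
    (5,4) via x @ 0.8075
    (6,4) via x @ 1.8428
    (6,3) via y @ 2.5114
    (7,3) via x @ 2.8781  # hit
  → r_3 = 2.8781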